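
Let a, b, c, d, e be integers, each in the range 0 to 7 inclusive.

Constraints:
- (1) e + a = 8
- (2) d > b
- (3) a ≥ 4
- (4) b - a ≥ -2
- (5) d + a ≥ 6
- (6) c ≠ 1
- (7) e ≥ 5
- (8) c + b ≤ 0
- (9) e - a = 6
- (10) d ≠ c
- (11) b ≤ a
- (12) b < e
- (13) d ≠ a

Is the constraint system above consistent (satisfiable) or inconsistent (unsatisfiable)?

From constraint 7: e ≥ 5. From constraint 3: a ≥ 4. Hence e + a ≥ 9. But constraint 1 requires e + a = 8, and 8 < 9. Contradiction.

Unsatisfiable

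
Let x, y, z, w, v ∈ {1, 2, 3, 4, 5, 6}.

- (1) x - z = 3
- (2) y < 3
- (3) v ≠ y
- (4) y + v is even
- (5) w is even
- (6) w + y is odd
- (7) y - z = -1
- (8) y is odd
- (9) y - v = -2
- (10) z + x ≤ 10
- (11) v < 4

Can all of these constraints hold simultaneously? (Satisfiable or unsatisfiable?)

Setting (x, y, z, w, v) = (5, 1, 2, 4, 3) satisfies everything: constraint 1: x - z = 3; constraint 7: y - z = -1, and the others follow.

Satisfiable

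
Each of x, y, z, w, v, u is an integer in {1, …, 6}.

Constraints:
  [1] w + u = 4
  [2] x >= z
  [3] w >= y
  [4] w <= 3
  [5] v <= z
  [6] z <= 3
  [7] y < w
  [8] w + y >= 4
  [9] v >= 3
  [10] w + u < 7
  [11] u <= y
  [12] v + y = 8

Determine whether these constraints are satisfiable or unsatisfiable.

From constraints 5 and 6: v ≤ z ≤ 3. From constraints 3 and 4: y ≤ w ≤ 3. Hence v + y ≤ 6. But constraint 12 requires v + y = 8, and 8 > 6. Contradiction.

Unsatisfiable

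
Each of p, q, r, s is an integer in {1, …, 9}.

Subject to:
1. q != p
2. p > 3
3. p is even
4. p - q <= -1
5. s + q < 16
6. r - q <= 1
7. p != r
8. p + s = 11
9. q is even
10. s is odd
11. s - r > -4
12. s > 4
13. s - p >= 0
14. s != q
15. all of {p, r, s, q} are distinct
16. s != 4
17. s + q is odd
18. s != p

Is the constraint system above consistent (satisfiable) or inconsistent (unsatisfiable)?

Satisfiable

Take p = 4, q = 8, r = 9, s = 7. Then constraint 4: p - q = -4; constraint 5: s + q = 15, and every other listed constraint is also met.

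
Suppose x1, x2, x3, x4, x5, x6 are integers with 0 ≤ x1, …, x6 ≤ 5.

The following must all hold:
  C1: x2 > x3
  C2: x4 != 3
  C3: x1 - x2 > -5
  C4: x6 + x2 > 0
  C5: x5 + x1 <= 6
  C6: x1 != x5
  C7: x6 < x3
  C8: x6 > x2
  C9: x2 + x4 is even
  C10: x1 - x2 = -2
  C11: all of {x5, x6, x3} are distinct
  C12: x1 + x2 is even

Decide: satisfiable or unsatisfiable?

Constraints 1, 7, and 8 give x6 < x3, x3 < x2, x2 < x6. Chaining: x6 < x3 < x2 < x6, which forces x6 < x6 — impossible.

Unsatisfiable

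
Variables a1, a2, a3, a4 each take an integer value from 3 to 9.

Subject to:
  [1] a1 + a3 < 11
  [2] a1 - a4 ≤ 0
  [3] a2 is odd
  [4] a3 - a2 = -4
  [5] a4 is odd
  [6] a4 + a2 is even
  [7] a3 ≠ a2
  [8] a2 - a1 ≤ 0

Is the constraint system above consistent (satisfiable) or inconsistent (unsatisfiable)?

Satisfiable

Setting (a1, a2, a3, a4) = (7, 7, 3, 9) satisfies everything: constraint 1: a1 + a3 = 10; constraint 2: a1 - a4 = -2; constraint 4: a3 - a2 = -4, and the others follow.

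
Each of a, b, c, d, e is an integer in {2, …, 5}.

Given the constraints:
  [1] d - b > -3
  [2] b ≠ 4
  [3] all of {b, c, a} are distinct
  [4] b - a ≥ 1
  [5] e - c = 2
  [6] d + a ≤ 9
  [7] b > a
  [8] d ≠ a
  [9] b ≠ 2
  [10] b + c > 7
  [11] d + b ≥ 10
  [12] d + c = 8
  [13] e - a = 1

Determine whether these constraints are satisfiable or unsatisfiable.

One satisfying assignment is a = 4, b = 5, c = 3, d = 5, e = 5.
For the less obvious constraints — constraint 1: d - b = 0; constraint 4: b - a = 1 — and the others hold by inspection.

Satisfiable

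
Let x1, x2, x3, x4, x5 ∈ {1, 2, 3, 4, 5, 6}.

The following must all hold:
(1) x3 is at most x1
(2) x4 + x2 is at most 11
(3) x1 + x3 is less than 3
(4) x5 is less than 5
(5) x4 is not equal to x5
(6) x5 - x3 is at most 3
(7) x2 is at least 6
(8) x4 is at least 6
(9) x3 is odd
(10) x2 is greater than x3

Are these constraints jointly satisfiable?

Unsatisfiable

From constraint 8: x4 ≥ 6. From constraint 7: x2 ≥ 6. Hence x4 + x2 ≥ 12. But constraint 2 requires x4 + x2 ≤ 11, and 11 < 12. Contradiction.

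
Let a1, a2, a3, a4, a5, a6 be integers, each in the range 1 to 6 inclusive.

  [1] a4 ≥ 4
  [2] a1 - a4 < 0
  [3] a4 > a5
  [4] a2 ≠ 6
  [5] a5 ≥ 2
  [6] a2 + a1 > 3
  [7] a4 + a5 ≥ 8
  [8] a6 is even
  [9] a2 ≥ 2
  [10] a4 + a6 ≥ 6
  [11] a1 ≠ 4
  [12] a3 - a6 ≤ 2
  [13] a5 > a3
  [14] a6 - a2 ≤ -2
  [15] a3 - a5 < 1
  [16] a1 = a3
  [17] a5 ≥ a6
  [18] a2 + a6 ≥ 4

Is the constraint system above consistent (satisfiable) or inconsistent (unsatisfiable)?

One satisfying assignment is a1 = 2, a2 = 4, a3 = 2, a4 = 5, a5 = 3, a6 = 2.
For the less obvious constraints — constraint 2: a1 - a4 = -3; constraint 6: a2 + a1 = 6; constraint 7: a4 + a5 = 8 — and the others hold by inspection.

Satisfiable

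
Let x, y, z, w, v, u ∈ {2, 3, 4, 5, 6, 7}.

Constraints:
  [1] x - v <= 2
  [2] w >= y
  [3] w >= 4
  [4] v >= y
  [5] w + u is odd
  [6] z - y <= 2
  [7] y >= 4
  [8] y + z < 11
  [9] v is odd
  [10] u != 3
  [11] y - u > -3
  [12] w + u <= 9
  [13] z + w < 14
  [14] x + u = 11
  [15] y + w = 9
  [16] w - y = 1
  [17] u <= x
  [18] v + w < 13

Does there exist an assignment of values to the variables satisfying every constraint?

Satisfiable

One satisfying assignment is x = 7, y = 4, z = 6, w = 5, v = 5, u = 4.
For the less obvious constraints — constraint 1: x - v = 2; constraint 6: z - y = 2 — and the others hold by inspection.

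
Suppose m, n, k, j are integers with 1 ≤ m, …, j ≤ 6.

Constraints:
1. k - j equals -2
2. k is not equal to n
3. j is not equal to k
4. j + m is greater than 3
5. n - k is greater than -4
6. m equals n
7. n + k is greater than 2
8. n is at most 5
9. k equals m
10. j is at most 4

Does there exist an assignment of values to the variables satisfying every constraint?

From constraints 6 and 9, k = m = n, so k = n. But constraint 2 says k ≠ n. Contradiction.

Unsatisfiable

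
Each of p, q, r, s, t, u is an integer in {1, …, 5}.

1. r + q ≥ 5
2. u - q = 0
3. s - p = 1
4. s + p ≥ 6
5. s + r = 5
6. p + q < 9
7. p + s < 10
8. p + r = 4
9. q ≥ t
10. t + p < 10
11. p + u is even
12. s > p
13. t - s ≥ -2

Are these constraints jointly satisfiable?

Take p = 3, q = 5, r = 1, s = 4, t = 5, u = 5. Then constraint 1: r + q = 6; constraint 2: u - q = 0, and every other listed constraint is also met.

Satisfiable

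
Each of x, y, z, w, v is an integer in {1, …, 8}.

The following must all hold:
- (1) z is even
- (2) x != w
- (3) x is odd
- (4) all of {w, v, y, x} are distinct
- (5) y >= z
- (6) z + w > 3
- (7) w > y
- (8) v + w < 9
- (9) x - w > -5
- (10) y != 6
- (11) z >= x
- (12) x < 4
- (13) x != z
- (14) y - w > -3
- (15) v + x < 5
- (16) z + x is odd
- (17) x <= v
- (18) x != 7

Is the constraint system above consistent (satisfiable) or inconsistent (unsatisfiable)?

Satisfiable

One satisfying assignment is x = 1, y = 2, z = 2, w = 4, v = 3.
For the less obvious constraints — constraint 6: z + w = 6; constraint 8: v + w = 7; constraint 9: x - w = -3 — and the others hold by inspection.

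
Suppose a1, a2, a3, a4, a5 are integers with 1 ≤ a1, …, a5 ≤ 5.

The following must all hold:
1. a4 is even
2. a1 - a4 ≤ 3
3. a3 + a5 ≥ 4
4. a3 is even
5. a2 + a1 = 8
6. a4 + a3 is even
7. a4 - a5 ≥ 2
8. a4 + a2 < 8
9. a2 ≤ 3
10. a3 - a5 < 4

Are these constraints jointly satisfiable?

The assignment a1 = 5, a2 = 3, a3 = 4, a4 = 4, a5 = 1 works:
  constraint 2 holds since a1 - a4 = 1.
  constraint 3 holds since a3 + a5 = 5.
  constraint 5 holds since a2 + a1 = 8.
The rest check out directly.

Satisfiable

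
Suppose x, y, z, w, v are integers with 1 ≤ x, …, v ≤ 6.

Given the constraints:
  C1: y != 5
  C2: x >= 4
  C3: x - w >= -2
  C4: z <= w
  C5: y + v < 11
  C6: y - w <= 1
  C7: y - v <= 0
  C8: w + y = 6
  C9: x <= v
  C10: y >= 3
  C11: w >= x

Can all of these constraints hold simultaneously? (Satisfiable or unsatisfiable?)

Unsatisfiable

From constraints 2 and 11: w ≥ x ≥ 4. From constraint 10: y ≥ 3. Hence w + y ≥ 7. But constraint 8 requires w + y = 6, and 6 < 7. Contradiction.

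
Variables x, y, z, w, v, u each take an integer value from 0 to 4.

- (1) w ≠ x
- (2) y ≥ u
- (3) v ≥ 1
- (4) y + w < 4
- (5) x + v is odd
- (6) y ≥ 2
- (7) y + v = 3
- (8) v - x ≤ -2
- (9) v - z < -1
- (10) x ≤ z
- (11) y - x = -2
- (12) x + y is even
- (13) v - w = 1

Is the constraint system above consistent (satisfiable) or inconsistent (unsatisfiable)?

Satisfiable

The assignment x = 4, y = 2, z = 4, w = 0, v = 1, u = 0 works:
  constraint 4 holds since y + w = 2.
  constraint 7 holds since y + v = 3.
  constraint 8 holds since v - x = -3.
The rest check out directly.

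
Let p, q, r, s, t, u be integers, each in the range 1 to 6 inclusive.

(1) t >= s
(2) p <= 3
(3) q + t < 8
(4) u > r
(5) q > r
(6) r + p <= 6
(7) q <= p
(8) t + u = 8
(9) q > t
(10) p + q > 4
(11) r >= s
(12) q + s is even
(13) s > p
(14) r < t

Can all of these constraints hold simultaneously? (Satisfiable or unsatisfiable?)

Unsatisfiable

Constraints 7, 9, 11, 13, and 14 give p < s, s ≤ r, r < t, t < q, q ≤ p. Chaining: p < s ≤ r < t < q ≤ p, which forces p < p — impossible.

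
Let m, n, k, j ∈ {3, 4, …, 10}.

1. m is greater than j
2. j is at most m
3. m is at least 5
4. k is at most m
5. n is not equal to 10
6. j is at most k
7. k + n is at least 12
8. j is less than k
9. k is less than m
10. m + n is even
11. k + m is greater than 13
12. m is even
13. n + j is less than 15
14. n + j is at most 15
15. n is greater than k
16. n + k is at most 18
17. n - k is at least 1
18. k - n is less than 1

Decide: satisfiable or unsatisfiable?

The assignment m = 8, n = 8, k = 7, j = 4 works:
  constraint 7 holds since k + n = 15.
  constraint 11 holds since k + m = 15.
  constraint 13 holds since n + j = 12.
The rest check out directly.

Satisfiable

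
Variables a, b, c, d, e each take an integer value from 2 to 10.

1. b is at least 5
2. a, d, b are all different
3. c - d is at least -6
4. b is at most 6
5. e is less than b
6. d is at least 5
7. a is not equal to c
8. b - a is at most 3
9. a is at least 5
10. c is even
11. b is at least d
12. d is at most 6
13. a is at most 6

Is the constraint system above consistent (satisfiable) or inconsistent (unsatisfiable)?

Constraints 1, 4, 6, 9, 12, and 13 confine each of a, d, b to the 2 values {5, 6}.
Constraint 2 requires all 3 of them to be distinct, but only 2 values are available — impossible by the pigeonhole principle.

Unsatisfiable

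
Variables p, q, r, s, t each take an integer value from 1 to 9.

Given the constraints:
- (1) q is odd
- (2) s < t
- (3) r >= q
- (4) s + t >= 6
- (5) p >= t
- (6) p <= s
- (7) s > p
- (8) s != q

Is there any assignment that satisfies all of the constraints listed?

Unsatisfiable

Constraints 2, 5, and 7 give s < t, t ≤ p, p < s. Chaining: s < t ≤ p < s, which forces s < s — impossible.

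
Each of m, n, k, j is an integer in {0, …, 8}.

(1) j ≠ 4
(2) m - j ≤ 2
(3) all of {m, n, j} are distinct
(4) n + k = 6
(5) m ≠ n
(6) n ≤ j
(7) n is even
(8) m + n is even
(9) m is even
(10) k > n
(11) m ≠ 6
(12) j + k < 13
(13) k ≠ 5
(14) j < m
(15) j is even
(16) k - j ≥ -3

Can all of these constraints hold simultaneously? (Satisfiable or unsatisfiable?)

Try m = 8, n = 2, k = 4, j = 6.
Check constraint 2: m - j = 2; constraint 4: n + k = 6. The remaining constraints are straightforward to verify.

Satisfiable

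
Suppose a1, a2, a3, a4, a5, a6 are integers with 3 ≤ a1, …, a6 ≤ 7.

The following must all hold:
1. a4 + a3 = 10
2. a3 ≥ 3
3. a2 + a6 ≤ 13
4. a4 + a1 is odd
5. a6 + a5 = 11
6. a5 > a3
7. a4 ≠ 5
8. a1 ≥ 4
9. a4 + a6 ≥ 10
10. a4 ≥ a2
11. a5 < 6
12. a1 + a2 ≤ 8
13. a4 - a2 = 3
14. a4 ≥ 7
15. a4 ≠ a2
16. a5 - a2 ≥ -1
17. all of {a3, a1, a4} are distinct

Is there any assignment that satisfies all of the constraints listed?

One satisfying assignment is a1 = 4, a2 = 4, a3 = 3, a4 = 7, a5 = 5, a6 = 6.
For the less obvious constraints — constraint 1: a4 + a3 = 10; constraint 3: a2 + a6 = 10; constraint 5: a6 + a5 = 11 — and the others hold by inspection.

Satisfiable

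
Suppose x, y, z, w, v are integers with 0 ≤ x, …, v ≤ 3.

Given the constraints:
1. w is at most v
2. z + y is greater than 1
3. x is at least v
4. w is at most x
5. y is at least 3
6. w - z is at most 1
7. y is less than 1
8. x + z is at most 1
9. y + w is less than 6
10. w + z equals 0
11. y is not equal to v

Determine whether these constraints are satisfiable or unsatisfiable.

Unsatisfiable

From constraint 5: y ≥ 3. From constraint 7: y ≤ 0. But 0 < 3, so no value of y works.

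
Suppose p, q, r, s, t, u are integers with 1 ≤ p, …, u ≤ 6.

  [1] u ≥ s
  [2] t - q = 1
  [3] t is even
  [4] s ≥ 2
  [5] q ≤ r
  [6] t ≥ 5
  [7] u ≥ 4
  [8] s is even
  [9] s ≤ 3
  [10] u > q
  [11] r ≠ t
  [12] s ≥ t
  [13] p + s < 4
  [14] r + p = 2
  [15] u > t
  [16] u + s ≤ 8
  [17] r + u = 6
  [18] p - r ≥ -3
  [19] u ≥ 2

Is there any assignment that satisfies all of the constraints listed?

Unsatisfiable

From constraint 7: u ≥ 4. From constraints 6 and 12: s ≥ t ≥ 5. Hence u + s ≥ 9. But constraint 16 requires u + s ≤ 8, and 8 < 9. Contradiction.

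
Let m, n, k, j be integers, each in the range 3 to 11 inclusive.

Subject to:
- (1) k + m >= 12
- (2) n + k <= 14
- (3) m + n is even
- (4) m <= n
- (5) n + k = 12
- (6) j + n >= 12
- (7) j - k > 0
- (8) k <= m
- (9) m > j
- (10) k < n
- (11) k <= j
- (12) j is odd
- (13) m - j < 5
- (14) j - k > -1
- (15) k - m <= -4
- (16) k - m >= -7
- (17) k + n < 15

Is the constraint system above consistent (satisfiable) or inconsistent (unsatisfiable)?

Setting (m, n, k, j) = (9, 9, 3, 5) satisfies everything: constraint 1: k + m = 12; constraint 2: n + k = 12, and the others follow.

Satisfiable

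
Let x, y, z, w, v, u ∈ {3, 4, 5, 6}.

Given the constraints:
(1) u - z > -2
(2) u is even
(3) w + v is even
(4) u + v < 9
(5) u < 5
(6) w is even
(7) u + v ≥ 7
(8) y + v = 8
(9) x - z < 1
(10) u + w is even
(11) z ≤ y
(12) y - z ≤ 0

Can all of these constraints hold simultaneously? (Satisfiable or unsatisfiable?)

Setting (x, y, z, w, v, u) = (3, 4, 4, 4, 4, 4) satisfies everything: constraint 1: u - z = 0; constraint 4: u + v = 8, and the others follow.

Satisfiable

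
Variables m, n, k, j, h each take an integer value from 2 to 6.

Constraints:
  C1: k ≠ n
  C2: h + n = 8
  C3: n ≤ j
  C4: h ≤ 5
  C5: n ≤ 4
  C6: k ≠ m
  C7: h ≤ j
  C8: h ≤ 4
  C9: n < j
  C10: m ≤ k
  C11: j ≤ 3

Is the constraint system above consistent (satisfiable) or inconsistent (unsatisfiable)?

Unsatisfiable

From constraints 7 and 11: h ≤ j ≤ 3. From constraint 5: n ≤ 4. Hence h + n ≤ 7. But constraint 2 requires h + n = 8, and 8 > 7. Contradiction.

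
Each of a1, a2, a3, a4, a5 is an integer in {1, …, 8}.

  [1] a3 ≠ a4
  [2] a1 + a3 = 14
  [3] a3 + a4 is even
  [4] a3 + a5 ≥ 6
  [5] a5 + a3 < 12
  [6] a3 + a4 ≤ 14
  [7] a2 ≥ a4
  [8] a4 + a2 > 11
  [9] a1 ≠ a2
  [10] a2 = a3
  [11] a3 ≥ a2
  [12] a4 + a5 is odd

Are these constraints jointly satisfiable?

The assignment a1 = 6, a2 = 8, a3 = 8, a4 = 6, a5 = 1 works:
  constraint 2 holds since a1 + a3 = 14.
  constraint 4 holds since a3 + a5 = 9.
  constraint 5 holds since a5 + a3 = 9.
The rest check out directly.

Satisfiable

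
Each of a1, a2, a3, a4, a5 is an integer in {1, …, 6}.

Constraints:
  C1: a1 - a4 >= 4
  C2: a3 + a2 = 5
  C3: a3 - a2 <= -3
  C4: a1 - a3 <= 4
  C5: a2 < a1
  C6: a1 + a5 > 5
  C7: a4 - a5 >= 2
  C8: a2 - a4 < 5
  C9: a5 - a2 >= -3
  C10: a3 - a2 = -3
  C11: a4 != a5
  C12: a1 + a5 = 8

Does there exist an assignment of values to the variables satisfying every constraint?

Unsatisfiable

Constraints 1, 3, 4, 7, and 9 give a4 − a5 ≥ 2, a5 − a2 ≥ -3, a2 − a3 ≥ 3, a3 − a1 ≥ -4, a1 − a4 ≥ 4.
Adding all 5 inequalities: the left sides telescope to 0, and the right sides sum to 2 + (-3) + 3 + (-4) + 4 = 2. So 0 ≥ 2, which is false.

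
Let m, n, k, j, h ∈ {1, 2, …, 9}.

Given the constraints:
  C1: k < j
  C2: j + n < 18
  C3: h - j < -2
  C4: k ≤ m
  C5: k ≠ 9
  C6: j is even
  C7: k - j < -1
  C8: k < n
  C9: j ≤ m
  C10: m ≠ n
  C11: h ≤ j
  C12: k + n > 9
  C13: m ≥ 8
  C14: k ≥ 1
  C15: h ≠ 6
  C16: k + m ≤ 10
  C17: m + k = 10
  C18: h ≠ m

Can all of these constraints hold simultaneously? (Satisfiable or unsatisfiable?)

Satisfiable

Try m = 8, n = 9, k = 2, j = 6, h = 3.
Check constraint 2: j + n = 15; constraint 3: h - j = -3; constraint 7: k - j = -4. The remaining constraints are straightforward to verify.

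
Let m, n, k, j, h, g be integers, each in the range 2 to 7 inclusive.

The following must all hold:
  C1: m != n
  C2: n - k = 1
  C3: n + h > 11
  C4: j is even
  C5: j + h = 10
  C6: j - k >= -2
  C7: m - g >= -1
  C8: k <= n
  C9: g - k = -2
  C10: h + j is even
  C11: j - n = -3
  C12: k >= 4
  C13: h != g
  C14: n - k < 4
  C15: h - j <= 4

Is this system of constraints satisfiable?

Setting (m, n, k, j, h, g) = (4, 7, 6, 4, 6, 4) satisfies everything: constraint 2: n - k = 1; constraint 3: n + h = 13; constraint 5: j + h = 10, and the others follow.

Satisfiable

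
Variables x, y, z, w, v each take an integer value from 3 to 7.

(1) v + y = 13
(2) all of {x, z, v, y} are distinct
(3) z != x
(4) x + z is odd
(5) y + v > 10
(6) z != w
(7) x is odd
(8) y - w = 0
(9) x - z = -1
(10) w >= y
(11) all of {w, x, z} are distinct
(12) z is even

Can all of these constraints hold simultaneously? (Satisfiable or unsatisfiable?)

The assignment x = 3, y = 7, z = 4, w = 7, v = 6 works:
  constraint 1 holds since v + y = 13.
  constraint 5 holds since y + v = 13.
The rest check out directly.

Satisfiable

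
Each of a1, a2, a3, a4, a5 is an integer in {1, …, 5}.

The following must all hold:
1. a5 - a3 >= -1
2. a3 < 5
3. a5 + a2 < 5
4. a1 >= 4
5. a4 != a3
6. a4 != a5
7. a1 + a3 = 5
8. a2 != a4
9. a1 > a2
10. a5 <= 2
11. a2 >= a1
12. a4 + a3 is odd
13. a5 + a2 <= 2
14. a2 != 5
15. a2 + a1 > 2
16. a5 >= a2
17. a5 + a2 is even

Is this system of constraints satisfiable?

Unsatisfiable

From constraints 4 and 11: a2 ≥ a1 and a1 ≥ 4, so a2 ≥ 4. From constraints 10 and 16: a2 ≤ a5 and a5 ≤ 2, so a2 ≤ 2. But 2 < 4, so no value of a2 works.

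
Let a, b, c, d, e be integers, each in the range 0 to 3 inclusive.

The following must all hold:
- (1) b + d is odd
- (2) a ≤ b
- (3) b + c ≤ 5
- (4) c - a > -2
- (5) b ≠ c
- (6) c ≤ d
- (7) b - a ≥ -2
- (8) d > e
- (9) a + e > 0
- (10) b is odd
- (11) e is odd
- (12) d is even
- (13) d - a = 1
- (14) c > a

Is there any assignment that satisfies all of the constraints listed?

The assignment a = 1, b = 1, c = 2, d = 2, e = 1 works:
  constraint 3 holds since b + c = 3.
  constraint 4 holds since c - a = 1.
The rest check out directly.

Satisfiable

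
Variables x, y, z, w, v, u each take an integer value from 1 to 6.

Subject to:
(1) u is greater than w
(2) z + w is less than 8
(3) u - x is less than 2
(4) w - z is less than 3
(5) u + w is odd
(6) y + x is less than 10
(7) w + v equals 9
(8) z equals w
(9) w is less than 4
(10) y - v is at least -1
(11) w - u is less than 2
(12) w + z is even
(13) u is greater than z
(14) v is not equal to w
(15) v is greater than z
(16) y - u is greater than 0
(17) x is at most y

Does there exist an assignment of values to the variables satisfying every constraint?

The assignment x = 4, y = 5, z = 3, w = 3, v = 6, u = 4 works:
  constraint 2 holds since z + w = 6.
  constraint 3 holds since u - x = 0.
  constraint 4 holds since w - z = 0.
The rest check out directly.

Satisfiable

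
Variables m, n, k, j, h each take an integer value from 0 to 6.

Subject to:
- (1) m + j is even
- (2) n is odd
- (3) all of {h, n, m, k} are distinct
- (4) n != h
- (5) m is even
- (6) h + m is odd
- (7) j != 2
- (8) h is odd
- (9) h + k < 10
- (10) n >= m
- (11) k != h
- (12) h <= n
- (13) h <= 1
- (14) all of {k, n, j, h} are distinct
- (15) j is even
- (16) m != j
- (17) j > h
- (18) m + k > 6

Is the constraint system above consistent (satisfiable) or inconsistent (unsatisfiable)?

Setting (m, n, k, j, h) = (2, 3, 6, 4, 1) satisfies everything: constraint 9: h + k = 7; constraint 18: m + k = 8, and the others follow.

Satisfiable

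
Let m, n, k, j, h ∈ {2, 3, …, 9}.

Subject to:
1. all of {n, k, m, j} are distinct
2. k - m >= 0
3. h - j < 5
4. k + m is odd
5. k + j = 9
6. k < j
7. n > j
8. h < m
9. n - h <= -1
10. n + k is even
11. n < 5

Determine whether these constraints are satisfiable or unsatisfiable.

Constraints 2, 6, 7, 8, and 9 give h < m, m ≤ k, k < j, j < n, n < h. Chaining: h < m ≤ k < j < n < h, which forces h < h — impossible.

Unsatisfiable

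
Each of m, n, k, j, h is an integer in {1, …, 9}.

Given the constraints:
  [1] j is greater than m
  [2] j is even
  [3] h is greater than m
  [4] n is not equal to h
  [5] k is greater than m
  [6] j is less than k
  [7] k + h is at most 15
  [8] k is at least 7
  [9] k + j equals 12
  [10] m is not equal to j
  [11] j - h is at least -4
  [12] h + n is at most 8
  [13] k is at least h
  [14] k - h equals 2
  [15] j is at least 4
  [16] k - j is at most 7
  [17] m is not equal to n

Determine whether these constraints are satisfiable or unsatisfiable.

The assignment m = 3, n = 2, k = 8, j = 4, h = 6 works:
  constraint 7 holds since k + h = 14.
  constraint 9 holds since k + j = 12.
The rest check out directly.

Satisfiable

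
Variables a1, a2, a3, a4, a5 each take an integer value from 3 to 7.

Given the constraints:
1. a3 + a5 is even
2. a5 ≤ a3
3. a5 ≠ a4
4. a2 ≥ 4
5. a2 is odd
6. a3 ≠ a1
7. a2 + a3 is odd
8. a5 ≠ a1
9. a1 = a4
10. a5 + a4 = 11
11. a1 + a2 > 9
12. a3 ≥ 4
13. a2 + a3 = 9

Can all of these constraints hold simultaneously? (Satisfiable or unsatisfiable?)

Satisfiable

One satisfying assignment is a1 = 7, a2 = 5, a3 = 4, a4 = 7, a5 = 4.
For the less obvious constraints — constraint 10: a5 + a4 = 11; constraint 11: a1 + a2 = 12 — and the others hold by inspection.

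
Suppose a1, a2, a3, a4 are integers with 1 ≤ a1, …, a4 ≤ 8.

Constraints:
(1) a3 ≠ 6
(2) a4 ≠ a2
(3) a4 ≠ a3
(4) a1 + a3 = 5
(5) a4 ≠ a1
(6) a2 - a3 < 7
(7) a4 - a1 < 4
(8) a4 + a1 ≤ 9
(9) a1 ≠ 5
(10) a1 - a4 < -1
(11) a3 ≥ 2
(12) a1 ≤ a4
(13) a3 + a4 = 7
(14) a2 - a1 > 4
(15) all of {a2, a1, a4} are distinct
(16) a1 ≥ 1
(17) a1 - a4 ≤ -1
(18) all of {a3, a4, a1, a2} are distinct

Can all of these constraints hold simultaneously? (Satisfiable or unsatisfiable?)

One satisfying assignment is a1 = 2, a2 = 8, a3 = 3, a4 = 4.
For the less obvious constraints — constraint 4: a1 + a3 = 5; constraint 6: a2 - a3 = 5 — and the others hold by inspection.

Satisfiable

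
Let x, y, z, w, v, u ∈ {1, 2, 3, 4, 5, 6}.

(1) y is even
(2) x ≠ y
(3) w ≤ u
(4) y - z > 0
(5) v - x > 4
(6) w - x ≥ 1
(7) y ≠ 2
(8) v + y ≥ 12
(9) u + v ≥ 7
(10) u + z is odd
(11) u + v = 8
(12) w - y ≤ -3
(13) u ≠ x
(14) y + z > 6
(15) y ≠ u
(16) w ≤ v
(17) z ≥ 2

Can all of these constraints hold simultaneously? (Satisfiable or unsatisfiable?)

Setting (x, y, z, w, v, u) = (1, 6, 3, 2, 6, 2) satisfies everything: constraint 4: y - z = 3; constraint 5: v - x = 5, and the others follow.

Satisfiable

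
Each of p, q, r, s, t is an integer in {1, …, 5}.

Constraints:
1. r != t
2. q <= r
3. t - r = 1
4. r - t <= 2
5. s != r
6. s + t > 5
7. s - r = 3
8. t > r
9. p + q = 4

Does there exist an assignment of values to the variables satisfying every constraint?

The assignment p = 2, q = 2, r = 2, s = 5, t = 3 works:
  constraint 3 holds since t - r = 1.
  constraint 4 holds since r - t = -1.
  constraint 6 holds since s + t = 8.
The rest check out directly.

Satisfiable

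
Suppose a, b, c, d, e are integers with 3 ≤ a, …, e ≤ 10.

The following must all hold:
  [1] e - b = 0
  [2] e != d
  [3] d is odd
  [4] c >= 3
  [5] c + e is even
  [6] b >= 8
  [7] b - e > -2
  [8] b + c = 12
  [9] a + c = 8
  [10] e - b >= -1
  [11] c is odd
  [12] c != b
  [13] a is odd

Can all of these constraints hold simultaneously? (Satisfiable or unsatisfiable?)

Satisfiable

Setting (a, b, c, d, e) = (5, 9, 3, 7, 9) satisfies everything: constraint 1: e - b = 0; constraint 7: b - e = 0; constraint 8: b + c = 12, and the others follow.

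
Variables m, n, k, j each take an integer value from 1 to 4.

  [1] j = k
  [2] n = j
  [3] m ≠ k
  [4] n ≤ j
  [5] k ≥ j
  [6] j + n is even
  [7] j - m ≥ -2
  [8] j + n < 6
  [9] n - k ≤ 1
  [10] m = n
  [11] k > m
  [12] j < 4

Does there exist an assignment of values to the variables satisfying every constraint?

From constraints 1, 2, and 10, m = n = j = k, so m = k. But constraint 3 says m ≠ k. Contradiction.

Unsatisfiable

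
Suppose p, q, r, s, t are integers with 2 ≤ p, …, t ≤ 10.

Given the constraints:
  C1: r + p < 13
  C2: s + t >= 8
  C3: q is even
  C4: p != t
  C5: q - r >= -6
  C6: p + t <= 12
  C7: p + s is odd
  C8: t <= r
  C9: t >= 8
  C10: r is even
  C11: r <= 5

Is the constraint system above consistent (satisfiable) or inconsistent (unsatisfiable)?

Unsatisfiable

From constraints 8 and 9: r ≥ t and t ≥ 8, so r ≥ 8. From constraint 11: r ≤ 5. But 5 < 8, so no value of r works.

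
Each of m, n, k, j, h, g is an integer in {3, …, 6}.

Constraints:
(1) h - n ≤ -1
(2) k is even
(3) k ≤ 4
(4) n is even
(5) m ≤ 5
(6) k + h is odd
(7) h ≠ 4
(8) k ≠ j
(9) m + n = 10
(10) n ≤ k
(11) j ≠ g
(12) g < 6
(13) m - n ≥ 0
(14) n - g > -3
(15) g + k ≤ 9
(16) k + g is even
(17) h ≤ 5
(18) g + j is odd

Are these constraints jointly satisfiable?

From constraint 5: m ≤ 5. From constraints 3 and 10: n ≤ k ≤ 4. Hence m + n ≤ 9. But constraint 9 requires m + n = 10, and 10 > 9. Contradiction.

Unsatisfiable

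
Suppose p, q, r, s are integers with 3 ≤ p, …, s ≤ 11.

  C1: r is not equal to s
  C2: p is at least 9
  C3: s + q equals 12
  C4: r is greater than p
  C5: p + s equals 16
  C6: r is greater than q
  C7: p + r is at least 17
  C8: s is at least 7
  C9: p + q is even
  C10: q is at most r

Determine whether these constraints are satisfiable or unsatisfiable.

The assignment p = 9, q = 5, r = 10, s = 7 works:
  constraint 3 holds since s + q = 12.
  constraint 5 holds since p + s = 16.
The rest check out directly.

Satisfiable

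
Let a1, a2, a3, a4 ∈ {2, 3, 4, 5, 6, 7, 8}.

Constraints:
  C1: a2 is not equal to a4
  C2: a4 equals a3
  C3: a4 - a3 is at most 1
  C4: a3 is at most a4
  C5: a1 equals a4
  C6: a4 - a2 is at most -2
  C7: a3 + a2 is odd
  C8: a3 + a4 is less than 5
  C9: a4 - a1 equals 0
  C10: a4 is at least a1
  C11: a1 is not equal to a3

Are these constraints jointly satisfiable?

From constraints 2 and 5, a1 = a4 = a3, so a1 = a3. But constraint 11 says a1 ≠ a3. Contradiction.

Unsatisfiable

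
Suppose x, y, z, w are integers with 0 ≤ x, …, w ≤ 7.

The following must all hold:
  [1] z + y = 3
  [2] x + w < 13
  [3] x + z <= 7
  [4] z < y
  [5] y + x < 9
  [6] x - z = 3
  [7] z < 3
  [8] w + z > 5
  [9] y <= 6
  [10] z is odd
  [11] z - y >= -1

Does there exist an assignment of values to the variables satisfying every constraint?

Satisfiable

The assignment x = 4, y = 2, z = 1, w = 7 works:
  constraint 1 holds since z + y = 3.
  constraint 2 holds since x + w = 11.
  constraint 3 holds since x + z = 5.
The rest check out directly.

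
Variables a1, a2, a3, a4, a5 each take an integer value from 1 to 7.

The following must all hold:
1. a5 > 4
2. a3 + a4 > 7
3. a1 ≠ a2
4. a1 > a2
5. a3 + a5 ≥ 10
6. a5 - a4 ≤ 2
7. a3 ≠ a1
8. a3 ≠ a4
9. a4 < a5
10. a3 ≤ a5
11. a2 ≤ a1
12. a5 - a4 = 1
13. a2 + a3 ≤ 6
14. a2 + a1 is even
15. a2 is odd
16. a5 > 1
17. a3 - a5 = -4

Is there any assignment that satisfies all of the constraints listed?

The assignment a1 = 7, a2 = 1, a3 = 3, a4 = 6, a5 = 7 works:
  constraint 2 holds since a3 + a4 = 9.
  constraint 5 holds since a3 + a5 = 10.
The rest check out directly.

Satisfiable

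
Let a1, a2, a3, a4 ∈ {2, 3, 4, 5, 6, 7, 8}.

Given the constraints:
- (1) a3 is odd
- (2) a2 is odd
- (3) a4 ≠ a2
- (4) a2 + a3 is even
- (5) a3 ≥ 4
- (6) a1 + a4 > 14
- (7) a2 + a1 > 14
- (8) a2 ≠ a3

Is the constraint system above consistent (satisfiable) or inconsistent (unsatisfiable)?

Satisfiable

Try a1 = 8, a2 = 7, a3 = 5, a4 = 8.
Check constraint 6: a1 + a4 = 16; constraint 7: a2 + a1 = 15. The remaining constraints are straightforward to verify.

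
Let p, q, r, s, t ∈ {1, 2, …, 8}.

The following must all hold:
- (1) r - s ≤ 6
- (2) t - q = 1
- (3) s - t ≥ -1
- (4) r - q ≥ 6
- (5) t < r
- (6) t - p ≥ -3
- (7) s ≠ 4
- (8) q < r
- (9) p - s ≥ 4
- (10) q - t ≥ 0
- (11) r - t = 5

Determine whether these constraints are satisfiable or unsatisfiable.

Unsatisfiable

Constraints 1, 4, 6, 9, and 10 give q − t ≥ 0, t − p ≥ -3, p − s ≥ 4, s − r ≥ -6, r − q ≥ 6.
Adding all 5 inequalities: the left sides telescope to 0, and the right sides sum to 0 + (-3) + 4 + (-6) + 6 = 1. So 0 ≥ 1, which is false.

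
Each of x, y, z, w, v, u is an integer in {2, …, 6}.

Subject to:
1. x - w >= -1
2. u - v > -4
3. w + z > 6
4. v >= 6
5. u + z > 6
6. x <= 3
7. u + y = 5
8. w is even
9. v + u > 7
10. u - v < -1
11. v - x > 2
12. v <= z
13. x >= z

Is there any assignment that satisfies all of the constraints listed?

From constraints 4 and 12: z ≥ v and v ≥ 6, so z ≥ 6. From constraints 6 and 13: z ≤ x and x ≤ 3, so z ≤ 3. But 3 < 6, so no value of z works.

Unsatisfiable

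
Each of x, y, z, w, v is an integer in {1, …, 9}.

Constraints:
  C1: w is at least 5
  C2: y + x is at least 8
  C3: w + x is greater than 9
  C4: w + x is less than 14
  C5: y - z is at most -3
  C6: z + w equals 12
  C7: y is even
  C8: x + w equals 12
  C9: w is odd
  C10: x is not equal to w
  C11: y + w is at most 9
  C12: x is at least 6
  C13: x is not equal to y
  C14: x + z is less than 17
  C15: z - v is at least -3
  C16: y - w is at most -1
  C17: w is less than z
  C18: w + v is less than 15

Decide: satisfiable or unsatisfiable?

Take x = 7, y = 4, z = 7, w = 5, v = 7. Then constraint 2: y + x = 11; constraint 3: w + x = 12, and every other listed constraint is also met.

Satisfiable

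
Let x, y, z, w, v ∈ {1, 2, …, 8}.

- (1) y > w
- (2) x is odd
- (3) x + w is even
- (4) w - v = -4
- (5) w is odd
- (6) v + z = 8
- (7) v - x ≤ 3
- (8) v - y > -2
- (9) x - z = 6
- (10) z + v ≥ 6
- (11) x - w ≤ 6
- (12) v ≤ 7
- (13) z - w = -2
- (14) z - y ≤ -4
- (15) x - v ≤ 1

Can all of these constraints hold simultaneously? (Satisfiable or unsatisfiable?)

Take x = 7, y = 6, z = 1, w = 3, v = 7. Then constraint 4: w - v = -4; constraint 6: v + z = 8; constraint 7: v - x = 0, and every other listed constraint is also met.

Satisfiable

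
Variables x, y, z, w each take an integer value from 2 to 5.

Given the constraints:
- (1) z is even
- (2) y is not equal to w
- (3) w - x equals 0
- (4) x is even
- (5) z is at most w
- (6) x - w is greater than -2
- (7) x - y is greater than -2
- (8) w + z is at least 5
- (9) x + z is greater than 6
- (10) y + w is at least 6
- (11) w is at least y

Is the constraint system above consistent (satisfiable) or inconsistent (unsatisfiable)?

Satisfiable

One satisfying assignment is x = 4, y = 3, z = 4, w = 4.
For the less obvious constraints — constraint 3: w - x = 0; constraint 6: x - w = 0; constraint 7: x - y = 1 — and the others hold by inspection.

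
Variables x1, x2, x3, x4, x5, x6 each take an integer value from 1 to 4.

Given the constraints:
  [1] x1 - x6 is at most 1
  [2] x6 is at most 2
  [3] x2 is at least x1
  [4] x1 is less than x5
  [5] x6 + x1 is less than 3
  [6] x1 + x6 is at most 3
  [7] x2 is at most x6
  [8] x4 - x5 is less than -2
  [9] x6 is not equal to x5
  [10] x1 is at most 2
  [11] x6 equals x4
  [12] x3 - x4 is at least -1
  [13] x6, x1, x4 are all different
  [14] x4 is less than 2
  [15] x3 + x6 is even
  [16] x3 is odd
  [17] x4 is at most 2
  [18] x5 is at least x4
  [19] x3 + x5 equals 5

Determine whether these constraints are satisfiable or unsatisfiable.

Constraints 2, 10, and 17 confine each of x6, x1, x4 to the 2 values {1, 2} (the domain already gives each ≥ 1).
Constraint 13 requires all 3 of them to be distinct, but only 2 values are available — impossible by the pigeonhole principle.

Unsatisfiable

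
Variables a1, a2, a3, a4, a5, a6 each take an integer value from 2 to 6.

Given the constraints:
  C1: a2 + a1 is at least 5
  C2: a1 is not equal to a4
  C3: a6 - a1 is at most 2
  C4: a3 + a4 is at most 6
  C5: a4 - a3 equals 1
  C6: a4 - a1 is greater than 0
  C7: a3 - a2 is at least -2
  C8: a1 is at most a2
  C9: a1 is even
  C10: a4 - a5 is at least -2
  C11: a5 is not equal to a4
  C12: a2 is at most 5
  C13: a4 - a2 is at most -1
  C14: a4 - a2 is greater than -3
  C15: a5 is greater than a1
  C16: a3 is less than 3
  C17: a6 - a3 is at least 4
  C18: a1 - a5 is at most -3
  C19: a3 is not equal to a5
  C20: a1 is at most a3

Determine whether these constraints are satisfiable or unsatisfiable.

Constraints 3, 7, 10, 13, 17, and 18 give a3 − a2 ≥ -2, a2 − a4 ≥ 1, a4 − a5 ≥ -2, a5 − a1 ≥ 3, a1 − a6 ≥ -2, a6 − a3 ≥ 4.
Adding all 6 inequalities: the left sides telescope to 0, and the right sides sum to (-2) + 1 + (-2) + 3 + (-2) + 4 = 2. So 0 ≥ 2, which is false.

Unsatisfiable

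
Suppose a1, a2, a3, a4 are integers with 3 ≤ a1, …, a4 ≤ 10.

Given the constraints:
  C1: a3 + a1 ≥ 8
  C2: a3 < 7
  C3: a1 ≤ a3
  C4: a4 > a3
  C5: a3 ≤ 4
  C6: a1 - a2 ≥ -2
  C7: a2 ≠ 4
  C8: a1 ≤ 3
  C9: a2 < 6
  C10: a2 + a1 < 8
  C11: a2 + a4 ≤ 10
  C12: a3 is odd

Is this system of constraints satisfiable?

Unsatisfiable

From constraint 5: a3 ≤ 4. From constraint 8: a1 ≤ 3. Hence a3 + a1 ≤ 7. But constraint 1 requires a3 + a1 ≥ 8, and 8 > 7. Contradiction.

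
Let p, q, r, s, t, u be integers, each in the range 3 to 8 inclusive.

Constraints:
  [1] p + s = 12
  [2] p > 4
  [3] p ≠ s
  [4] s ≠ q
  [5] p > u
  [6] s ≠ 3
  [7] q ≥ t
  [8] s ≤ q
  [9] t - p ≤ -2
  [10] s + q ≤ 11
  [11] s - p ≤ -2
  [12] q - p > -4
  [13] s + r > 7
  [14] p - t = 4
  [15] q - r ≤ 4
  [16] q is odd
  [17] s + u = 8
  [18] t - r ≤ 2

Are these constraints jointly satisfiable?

Satisfiable

Take p = 8, q = 5, r = 4, s = 4, t = 4, u = 4. Then constraint 1: p + s = 12; constraint 9: t - p = -4; constraint 10: s + q = 9, and every other listed constraint is also met.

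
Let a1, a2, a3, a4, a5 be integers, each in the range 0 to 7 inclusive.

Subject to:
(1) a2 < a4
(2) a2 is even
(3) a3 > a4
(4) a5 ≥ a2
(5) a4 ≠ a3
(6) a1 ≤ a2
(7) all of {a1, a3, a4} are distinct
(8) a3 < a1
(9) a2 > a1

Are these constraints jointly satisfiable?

Unsatisfiable

Constraints 1, 3, 8, and 9 give a4 < a3, a3 < a1, a1 < a2, a2 < a4. Chaining: a4 < a3 < a1 < a2 < a4, which forces a4 < a4 — impossible.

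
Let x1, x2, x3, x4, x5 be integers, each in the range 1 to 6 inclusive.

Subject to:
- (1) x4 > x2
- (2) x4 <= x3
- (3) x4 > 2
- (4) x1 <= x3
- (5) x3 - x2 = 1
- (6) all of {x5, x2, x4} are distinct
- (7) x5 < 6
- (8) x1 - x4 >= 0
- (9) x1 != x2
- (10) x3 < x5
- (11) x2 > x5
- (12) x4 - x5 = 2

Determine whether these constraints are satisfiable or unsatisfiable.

Constraints 1, 4, 8, 10, and 11 give x5 < x2, x2 < x4, x4 ≤ x1, x1 ≤ x3, x3 < x5. Chaining: x5 < x2 < x4 ≤ x1 ≤ x3 < x5, which forces x5 < x5 — impossible.

Unsatisfiable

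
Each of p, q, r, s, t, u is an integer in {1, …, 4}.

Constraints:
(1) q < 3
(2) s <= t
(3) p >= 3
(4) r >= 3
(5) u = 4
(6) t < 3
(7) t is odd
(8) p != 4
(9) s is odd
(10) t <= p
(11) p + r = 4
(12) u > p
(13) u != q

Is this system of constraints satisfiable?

From constraint 3: p ≥ 3. From constraint 4: r ≥ 3. Hence p + r ≥ 6. But constraint 11 requires p + r = 4, and 4 < 6. Contradiction.

Unsatisfiable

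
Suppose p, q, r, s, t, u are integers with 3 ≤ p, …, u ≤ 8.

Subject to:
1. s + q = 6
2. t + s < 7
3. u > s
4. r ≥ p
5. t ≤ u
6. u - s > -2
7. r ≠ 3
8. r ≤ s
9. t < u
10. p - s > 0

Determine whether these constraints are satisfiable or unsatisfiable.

Unsatisfiable

Constraints 4, 8, and 10 give p ≤ r, r ≤ s, s < p. Chaining: p ≤ r ≤ s < p, which forces p < p — impossible.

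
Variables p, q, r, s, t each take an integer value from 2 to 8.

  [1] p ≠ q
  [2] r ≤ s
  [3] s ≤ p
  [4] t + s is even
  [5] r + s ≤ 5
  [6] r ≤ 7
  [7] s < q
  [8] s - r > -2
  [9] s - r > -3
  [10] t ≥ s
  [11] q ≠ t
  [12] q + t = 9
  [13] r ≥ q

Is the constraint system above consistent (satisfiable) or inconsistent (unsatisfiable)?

Constraints 2, 7, and 13 give s < q, q ≤ r, r ≤ s. Chaining: s < q ≤ r ≤ s, which forces s < s — impossible.

Unsatisfiable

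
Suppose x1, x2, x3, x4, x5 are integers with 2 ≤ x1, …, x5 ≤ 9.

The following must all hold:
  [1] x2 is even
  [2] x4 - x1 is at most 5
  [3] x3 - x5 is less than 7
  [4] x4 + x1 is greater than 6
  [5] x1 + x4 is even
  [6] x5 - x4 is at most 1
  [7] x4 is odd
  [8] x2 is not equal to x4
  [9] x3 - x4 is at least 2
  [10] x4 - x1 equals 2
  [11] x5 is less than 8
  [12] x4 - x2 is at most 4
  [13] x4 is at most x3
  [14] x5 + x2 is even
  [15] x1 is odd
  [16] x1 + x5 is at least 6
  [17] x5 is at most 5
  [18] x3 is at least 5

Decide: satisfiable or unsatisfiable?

Satisfiable

Take x1 = 3, x2 = 4, x3 = 8, x4 = 5, x5 = 4. Then constraint 2: x4 - x1 = 2; constraint 3: x3 - x5 = 4; constraint 4: x4 + x1 = 8, and every other listed constraint is also met.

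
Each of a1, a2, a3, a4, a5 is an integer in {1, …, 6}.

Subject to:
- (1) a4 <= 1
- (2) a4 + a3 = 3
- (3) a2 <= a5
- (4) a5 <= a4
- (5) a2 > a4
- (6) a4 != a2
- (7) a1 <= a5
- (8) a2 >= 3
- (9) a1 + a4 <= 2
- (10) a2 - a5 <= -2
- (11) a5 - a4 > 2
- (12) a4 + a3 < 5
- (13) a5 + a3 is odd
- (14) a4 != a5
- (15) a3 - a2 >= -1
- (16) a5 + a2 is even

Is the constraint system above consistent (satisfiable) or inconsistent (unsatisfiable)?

From constraints 3 and 8: a5 ≥ a2 and a2 ≥ 3, so a5 ≥ 3. From constraints 1 and 4: a5 ≤ a4 and a4 ≤ 1, so a5 ≤ 1. But 1 < 3, so no value of a5 works.

Unsatisfiable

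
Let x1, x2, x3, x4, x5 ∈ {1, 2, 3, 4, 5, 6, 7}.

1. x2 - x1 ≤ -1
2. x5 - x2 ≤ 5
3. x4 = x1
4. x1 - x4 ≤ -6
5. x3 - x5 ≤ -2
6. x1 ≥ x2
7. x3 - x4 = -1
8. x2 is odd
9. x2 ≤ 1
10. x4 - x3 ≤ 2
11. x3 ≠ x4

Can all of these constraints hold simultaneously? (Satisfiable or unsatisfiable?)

Constraints 1, 2, 4, 5, and 10 give x1 − x2 ≥ 1, x2 − x5 ≥ -5, x5 − x3 ≥ 2, x3 − x4 ≥ -2, x4 − x1 ≥ 6.
Adding all 5 inequalities: the left sides telescope to 0, and the right sides sum to 1 + (-5) + 2 + (-2) + 6 = 2. So 0 ≥ 2, which is false.

Unsatisfiable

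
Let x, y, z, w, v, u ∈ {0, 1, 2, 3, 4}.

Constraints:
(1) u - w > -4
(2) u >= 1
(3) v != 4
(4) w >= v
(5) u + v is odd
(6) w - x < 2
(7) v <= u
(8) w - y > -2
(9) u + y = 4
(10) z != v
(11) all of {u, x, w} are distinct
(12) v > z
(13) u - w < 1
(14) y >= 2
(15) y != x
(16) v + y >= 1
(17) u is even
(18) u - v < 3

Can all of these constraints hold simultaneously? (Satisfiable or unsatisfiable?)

Satisfiable

The assignment x = 4, y = 2, z = 0, w = 3, v = 1, u = 2 works:
  constraint 1 holds since u - w = -1.
  constraint 6 holds since w - x = -1.
  constraint 8 holds since w - y = 1.
The rest check out directly.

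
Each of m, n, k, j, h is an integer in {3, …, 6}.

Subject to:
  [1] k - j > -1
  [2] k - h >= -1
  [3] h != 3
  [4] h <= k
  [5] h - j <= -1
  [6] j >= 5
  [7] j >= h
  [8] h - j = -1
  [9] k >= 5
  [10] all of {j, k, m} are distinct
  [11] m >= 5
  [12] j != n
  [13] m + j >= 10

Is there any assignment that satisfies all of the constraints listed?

Unsatisfiable

Constraints 6, 9, and 11 confine each of j, k, m to the 2 values {5, 6} (the domain already gives each ≤ 6).
Constraint 10 requires all 3 of them to be distinct, but only 2 values are available — impossible by the pigeonhole principle.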